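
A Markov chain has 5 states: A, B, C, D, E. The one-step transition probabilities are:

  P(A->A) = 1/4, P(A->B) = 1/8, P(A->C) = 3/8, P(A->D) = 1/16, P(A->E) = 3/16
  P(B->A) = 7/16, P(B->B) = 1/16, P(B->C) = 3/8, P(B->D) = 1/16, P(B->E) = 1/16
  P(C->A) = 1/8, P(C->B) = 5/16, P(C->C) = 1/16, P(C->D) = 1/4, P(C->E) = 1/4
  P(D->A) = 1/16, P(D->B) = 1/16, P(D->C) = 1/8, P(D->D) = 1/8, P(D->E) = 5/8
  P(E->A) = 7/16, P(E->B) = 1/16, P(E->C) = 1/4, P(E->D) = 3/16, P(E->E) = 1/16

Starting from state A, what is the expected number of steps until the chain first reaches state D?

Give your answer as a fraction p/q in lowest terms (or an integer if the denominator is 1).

Let h_i = expected steps to first reach D from state i.
Boundary: h_D = 0.
First-step equations for the other states:
  h_A = 1 + 1/4*h_A + 1/8*h_B + 3/8*h_C + 1/16*h_D + 3/16*h_E
  h_B = 1 + 7/16*h_A + 1/16*h_B + 3/8*h_C + 1/16*h_D + 1/16*h_E
  h_C = 1 + 1/8*h_A + 5/16*h_B + 1/16*h_C + 1/4*h_D + 1/4*h_E
  h_E = 1 + 7/16*h_A + 1/16*h_B + 1/4*h_C + 3/16*h_D + 1/16*h_E

Substituting h_D = 0 and rearranging gives the linear system (I - Q) h = 1:
  [3/4, -1/8, -3/8, -3/16] . (h_A, h_B, h_C, h_E) = 1
  [-7/16, 15/16, -3/8, -1/16] . (h_A, h_B, h_C, h_E) = 1
  [-1/8, -5/16, 15/16, -1/4] . (h_A, h_B, h_C, h_E) = 1
  [-7/16, -1/16, -1/4, 15/16] . (h_A, h_B, h_C, h_E) = 1

Solving yields:
  h_A = 51248/6851
  h_B = 51824/6851
  h_C = 43776/6851
  h_E = 46352/6851

Starting state is A, so the expected hitting time is h_A = 51248/6851.

Answer: 51248/6851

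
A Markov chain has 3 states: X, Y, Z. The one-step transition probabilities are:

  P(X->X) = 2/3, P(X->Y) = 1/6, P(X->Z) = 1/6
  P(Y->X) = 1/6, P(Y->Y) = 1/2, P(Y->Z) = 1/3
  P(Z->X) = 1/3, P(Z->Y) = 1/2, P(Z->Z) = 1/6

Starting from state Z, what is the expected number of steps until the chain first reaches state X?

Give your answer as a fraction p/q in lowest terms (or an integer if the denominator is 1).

Answer: 4

Derivation:
Let h_i = expected steps to first reach X from state i.
Boundary: h_X = 0.
First-step equations for the other states:
  h_Y = 1 + 1/6*h_X + 1/2*h_Y + 1/3*h_Z
  h_Z = 1 + 1/3*h_X + 1/2*h_Y + 1/6*h_Z

Substituting h_X = 0 and rearranging gives the linear system (I - Q) h = 1:
  [1/2, -1/3] . (h_Y, h_Z) = 1
  [-1/2, 5/6] . (h_Y, h_Z) = 1

Solving yields:
  h_Y = 14/3
  h_Z = 4

Starting state is Z, so the expected hitting time is h_Z = 4.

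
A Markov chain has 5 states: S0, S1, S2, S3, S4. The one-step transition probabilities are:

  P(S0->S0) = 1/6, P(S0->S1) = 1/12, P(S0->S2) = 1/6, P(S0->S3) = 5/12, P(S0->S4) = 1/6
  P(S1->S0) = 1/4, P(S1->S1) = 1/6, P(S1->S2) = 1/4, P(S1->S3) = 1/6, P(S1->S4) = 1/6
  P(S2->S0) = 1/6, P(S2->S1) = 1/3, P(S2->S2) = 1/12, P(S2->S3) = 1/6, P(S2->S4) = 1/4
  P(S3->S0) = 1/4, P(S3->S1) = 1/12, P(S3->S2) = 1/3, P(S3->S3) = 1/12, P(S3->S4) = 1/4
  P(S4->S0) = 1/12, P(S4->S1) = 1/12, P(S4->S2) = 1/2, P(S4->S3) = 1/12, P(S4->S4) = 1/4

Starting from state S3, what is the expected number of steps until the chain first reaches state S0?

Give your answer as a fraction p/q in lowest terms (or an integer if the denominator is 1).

Let h_i = expected steps to first reach S0 from state i.
Boundary: h_S0 = 0.
First-step equations for the other states:
  h_S1 = 1 + 1/4*h_S0 + 1/6*h_S1 + 1/4*h_S2 + 1/6*h_S3 + 1/6*h_S4
  h_S2 = 1 + 1/6*h_S0 + 1/3*h_S1 + 1/12*h_S2 + 1/6*h_S3 + 1/4*h_S4
  h_S3 = 1 + 1/4*h_S0 + 1/12*h_S1 + 1/3*h_S2 + 1/12*h_S3 + 1/4*h_S4
  h_S4 = 1 + 1/12*h_S0 + 1/12*h_S1 + 1/2*h_S2 + 1/12*h_S3 + 1/4*h_S4

Substituting h_S0 = 0 and rearranging gives the linear system (I - Q) h = 1:
  [5/6, -1/4, -1/6, -1/6] . (h_S1, h_S2, h_S3, h_S4) = 1
  [-1/3, 11/12, -1/6, -1/4] . (h_S1, h_S2, h_S3, h_S4) = 1
  [-1/12, -1/3, 11/12, -1/4] . (h_S1, h_S2, h_S3, h_S4) = 1
  [-1/12, -1/2, -1/12, 3/4] . (h_S1, h_S2, h_S3, h_S4) = 1

Solving yields:
  h_S1 = 5934/1133
  h_S2 = 6444/1133
  h_S3 = 6066/1133
  h_S4 = 7140/1133

Starting state is S3, so the expected hitting time is h_S3 = 6066/1133.

Answer: 6066/1133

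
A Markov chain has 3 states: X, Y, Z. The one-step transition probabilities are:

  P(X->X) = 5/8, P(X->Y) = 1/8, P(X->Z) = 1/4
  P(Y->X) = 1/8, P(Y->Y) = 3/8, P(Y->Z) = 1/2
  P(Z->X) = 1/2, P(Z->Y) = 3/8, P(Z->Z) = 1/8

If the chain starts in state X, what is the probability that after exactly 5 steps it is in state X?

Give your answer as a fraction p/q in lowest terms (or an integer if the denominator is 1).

Answer: 3797/8192

Derivation:
Computing P^5 by repeated multiplication:
P^1 =
  X: [5/8, 1/8, 1/4]
  Y: [1/8, 3/8, 1/2]
  Z: [1/2, 3/8, 1/8]
P^2 =
  X: [17/32, 7/32, 1/4]
  Y: [3/8, 11/32, 9/32]
  Z: [27/64, 1/4, 21/64]
P^3 =
  X: [31/64, 31/128, 35/128]
  Y: [107/256, 9/32, 77/256]
  Z: [235/512, 69/256, 139/512]
P^4 =
  X: [481/1024, 65/256, 283/1024]
  Y: [915/2048, 277/1024, 579/2048]
  Z: [1869/4096, 533/2048, 1161/4096]
P^5 =
  X: [3797/8192, 1055/4096, 2285/8192]
  Y: [7445/16384, 2157/8192, 4625/16384]
  Z: [15055/32768, 4275/16384, 9163/32768]

(P^5)[X -> X] = 3797/8192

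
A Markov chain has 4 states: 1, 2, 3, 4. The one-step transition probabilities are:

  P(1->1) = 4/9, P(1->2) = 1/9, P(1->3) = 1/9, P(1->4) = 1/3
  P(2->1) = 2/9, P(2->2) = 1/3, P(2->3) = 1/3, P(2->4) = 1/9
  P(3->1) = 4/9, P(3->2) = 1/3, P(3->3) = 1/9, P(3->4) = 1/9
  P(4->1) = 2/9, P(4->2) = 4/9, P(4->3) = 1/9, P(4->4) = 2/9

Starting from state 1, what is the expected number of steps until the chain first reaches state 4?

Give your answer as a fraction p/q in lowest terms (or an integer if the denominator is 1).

Let h_i = expected steps to first reach 4 from state i.
Boundary: h_4 = 0.
First-step equations for the other states:
  h_1 = 1 + 4/9*h_1 + 1/9*h_2 + 1/9*h_3 + 1/3*h_4
  h_2 = 1 + 2/9*h_1 + 1/3*h_2 + 1/3*h_3 + 1/9*h_4
  h_3 = 1 + 4/9*h_1 + 1/3*h_2 + 1/9*h_3 + 1/9*h_4

Substituting h_4 = 0 and rearranging gives the linear system (I - Q) h = 1:
  [5/9, -1/9, -1/9] . (h_1, h_2, h_3) = 1
  [-2/9, 2/3, -1/3] . (h_1, h_2, h_3) = 1
  [-4/9, -1/3, 8/9] . (h_1, h_2, h_3) = 1

Solving yields:
  h_1 = 531/137
  h_2 = 729/137
  h_3 = 693/137

Starting state is 1, so the expected hitting time is h_1 = 531/137.

Answer: 531/137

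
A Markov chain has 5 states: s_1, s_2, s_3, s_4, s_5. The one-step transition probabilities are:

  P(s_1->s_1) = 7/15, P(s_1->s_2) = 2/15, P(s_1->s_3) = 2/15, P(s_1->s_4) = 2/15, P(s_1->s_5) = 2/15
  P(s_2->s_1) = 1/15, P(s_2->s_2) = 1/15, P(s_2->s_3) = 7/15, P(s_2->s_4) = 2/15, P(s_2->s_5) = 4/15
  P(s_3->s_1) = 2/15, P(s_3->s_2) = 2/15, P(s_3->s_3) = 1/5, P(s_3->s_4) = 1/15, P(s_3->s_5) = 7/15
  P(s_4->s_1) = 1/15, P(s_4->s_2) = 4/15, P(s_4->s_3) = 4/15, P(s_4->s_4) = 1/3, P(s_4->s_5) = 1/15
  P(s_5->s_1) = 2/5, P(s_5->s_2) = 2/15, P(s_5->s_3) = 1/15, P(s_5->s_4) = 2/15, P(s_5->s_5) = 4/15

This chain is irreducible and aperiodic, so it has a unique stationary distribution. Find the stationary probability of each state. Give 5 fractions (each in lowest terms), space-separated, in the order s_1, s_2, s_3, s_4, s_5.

Answer: 1622/6077 2621/18231 1206/6077 2737/18231 1463/6077

Derivation:
The stationary distribution satisfies pi = pi * P, i.e.:
  pi_s_1 = 7/15*pi_s_1 + 1/15*pi_s_2 + 2/15*pi_s_3 + 1/15*pi_s_4 + 2/5*pi_s_5
  pi_s_2 = 2/15*pi_s_1 + 1/15*pi_s_2 + 2/15*pi_s_3 + 4/15*pi_s_4 + 2/15*pi_s_5
  pi_s_3 = 2/15*pi_s_1 + 7/15*pi_s_2 + 1/5*pi_s_3 + 4/15*pi_s_4 + 1/15*pi_s_5
  pi_s_4 = 2/15*pi_s_1 + 2/15*pi_s_2 + 1/15*pi_s_3 + 1/3*pi_s_4 + 2/15*pi_s_5
  pi_s_5 = 2/15*pi_s_1 + 4/15*pi_s_2 + 7/15*pi_s_3 + 1/15*pi_s_4 + 4/15*pi_s_5
with normalization: pi_s_1 + pi_s_2 + pi_s_3 + pi_s_4 + pi_s_5 = 1.

Using the first 4 balance equations plus normalization, the linear system A*pi = b is:
  [-8/15, 1/15, 2/15, 1/15, 2/5] . pi = 0
  [2/15, -14/15, 2/15, 4/15, 2/15] . pi = 0
  [2/15, 7/15, -4/5, 4/15, 1/15] . pi = 0
  [2/15, 2/15, 1/15, -2/3, 2/15] . pi = 0
  [1, 1, 1, 1, 1] . pi = 1

Solving yields:
  pi_s_1 = 1622/6077
  pi_s_2 = 2621/18231
  pi_s_3 = 1206/6077
  pi_s_4 = 2737/18231
  pi_s_5 = 1463/6077

Verification (pi * P):
  1622/6077*7/15 + 2621/18231*1/15 + 1206/6077*2/15 + 2737/18231*1/15 + 1463/6077*2/5 = 1622/6077 = pi_s_1  (ok)
  1622/6077*2/15 + 2621/18231*1/15 + 1206/6077*2/15 + 2737/18231*4/15 + 1463/6077*2/15 = 2621/18231 = pi_s_2  (ok)
  1622/6077*2/15 + 2621/18231*7/15 + 1206/6077*1/5 + 2737/18231*4/15 + 1463/6077*1/15 = 1206/6077 = pi_s_3  (ok)
  1622/6077*2/15 + 2621/18231*2/15 + 1206/6077*1/15 + 2737/18231*1/3 + 1463/6077*2/15 = 2737/18231 = pi_s_4  (ok)
  1622/6077*2/15 + 2621/18231*4/15 + 1206/6077*7/15 + 2737/18231*1/15 + 1463/6077*4/15 = 1463/6077 = pi_s_5  (ok)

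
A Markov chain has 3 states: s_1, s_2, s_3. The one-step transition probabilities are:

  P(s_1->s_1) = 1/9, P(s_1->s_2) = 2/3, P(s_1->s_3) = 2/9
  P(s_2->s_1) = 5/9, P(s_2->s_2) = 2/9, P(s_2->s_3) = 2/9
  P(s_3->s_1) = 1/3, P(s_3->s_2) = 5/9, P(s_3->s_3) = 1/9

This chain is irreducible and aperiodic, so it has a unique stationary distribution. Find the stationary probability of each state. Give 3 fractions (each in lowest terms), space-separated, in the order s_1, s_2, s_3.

Answer: 23/65 29/65 1/5

Derivation:
The stationary distribution satisfies pi = pi * P, i.e.:
  pi_s_1 = 1/9*pi_s_1 + 5/9*pi_s_2 + 1/3*pi_s_3
  pi_s_2 = 2/3*pi_s_1 + 2/9*pi_s_2 + 5/9*pi_s_3
  pi_s_3 = 2/9*pi_s_1 + 2/9*pi_s_2 + 1/9*pi_s_3
with normalization: pi_s_1 + pi_s_2 + pi_s_3 = 1.

Using the first 2 balance equations plus normalization, the linear system A*pi = b is:
  [-8/9, 5/9, 1/3] . pi = 0
  [2/3, -7/9, 5/9] . pi = 0
  [1, 1, 1] . pi = 1

Solving yields:
  pi_s_1 = 23/65
  pi_s_2 = 29/65
  pi_s_3 = 1/5

Verification (pi * P):
  23/65*1/9 + 29/65*5/9 + 1/5*1/3 = 23/65 = pi_s_1  (ok)
  23/65*2/3 + 29/65*2/9 + 1/5*5/9 = 29/65 = pi_s_2  (ok)
  23/65*2/9 + 29/65*2/9 + 1/5*1/9 = 1/5 = pi_s_3  (ok)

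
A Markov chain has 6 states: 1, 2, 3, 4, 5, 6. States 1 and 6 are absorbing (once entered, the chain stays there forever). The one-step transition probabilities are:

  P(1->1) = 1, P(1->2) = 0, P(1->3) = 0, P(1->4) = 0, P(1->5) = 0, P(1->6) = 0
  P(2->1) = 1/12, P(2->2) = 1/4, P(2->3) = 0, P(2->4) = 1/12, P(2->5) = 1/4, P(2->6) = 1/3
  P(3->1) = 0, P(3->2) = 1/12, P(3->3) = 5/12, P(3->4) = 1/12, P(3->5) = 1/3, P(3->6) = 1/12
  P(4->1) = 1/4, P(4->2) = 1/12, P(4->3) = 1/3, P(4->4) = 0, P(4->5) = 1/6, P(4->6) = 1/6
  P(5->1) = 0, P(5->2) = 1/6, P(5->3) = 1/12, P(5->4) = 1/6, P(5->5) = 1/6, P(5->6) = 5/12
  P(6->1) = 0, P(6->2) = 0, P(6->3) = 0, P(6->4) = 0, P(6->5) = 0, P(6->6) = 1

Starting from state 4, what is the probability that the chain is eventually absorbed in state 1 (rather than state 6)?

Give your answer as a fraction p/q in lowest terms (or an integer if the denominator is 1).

Answer: 605/1819

Derivation:
Let a_i = P(absorbed in 1 | start in state i).
Boundary conditions: a_1 = 1, a_6 = 0.
For each transient state i, a_i = sum_j P(i->j) * a_j:
  a_2 = 1/12*a_1 + 1/4*a_2 + 0*a_3 + 1/12*a_4 + 1/4*a_5 + 1/3*a_6
  a_3 = 0*a_1 + 1/12*a_2 + 5/12*a_3 + 1/12*a_4 + 1/3*a_5 + 1/12*a_6
  a_4 = 1/4*a_1 + 1/12*a_2 + 1/3*a_3 + 0*a_4 + 1/6*a_5 + 1/6*a_6
  a_5 = 0*a_1 + 1/6*a_2 + 1/12*a_3 + 1/6*a_4 + 1/6*a_5 + 5/12*a_6

Substituting a_1 = 1 and a_6 = 0, rearrange to (I - Q) a = r where r[i] = P(i -> 1):
  [3/4, 0, -1/12, -1/4] . (a_2, a_3, a_4, a_5) = 1/12
  [-1/12, 7/12, -1/12, -1/3] . (a_2, a_3, a_4, a_5) = 0
  [-1/12, -1/3, 1, -1/6] . (a_2, a_3, a_4, a_5) = 1/4
  [-1/6, -1/12, -1/6, 5/6] . (a_2, a_3, a_4, a_5) = 0

Solving yields:
  a_2 = 341/1819
  a_3 = 258/1819
  a_4 = 605/1819
  a_5 = 215/1819

Starting state is 4, so the absorption probability is a_4 = 605/1819.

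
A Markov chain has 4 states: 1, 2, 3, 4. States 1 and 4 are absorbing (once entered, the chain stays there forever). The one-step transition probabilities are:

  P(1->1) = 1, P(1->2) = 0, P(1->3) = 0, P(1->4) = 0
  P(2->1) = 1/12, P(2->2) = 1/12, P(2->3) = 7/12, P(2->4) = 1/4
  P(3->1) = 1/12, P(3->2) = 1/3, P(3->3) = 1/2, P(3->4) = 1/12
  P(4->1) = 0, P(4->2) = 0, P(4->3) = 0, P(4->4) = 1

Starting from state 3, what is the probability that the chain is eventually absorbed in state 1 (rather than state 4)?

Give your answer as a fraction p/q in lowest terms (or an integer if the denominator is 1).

Answer: 15/38

Derivation:
Let a_i = P(absorbed in 1 | start in state i).
Boundary conditions: a_1 = 1, a_4 = 0.
For each transient state i, a_i = sum_j P(i->j) * a_j:
  a_2 = 1/12*a_1 + 1/12*a_2 + 7/12*a_3 + 1/4*a_4
  a_3 = 1/12*a_1 + 1/3*a_2 + 1/2*a_3 + 1/12*a_4

Substituting a_1 = 1 and a_4 = 0, rearrange to (I - Q) a = r where r[i] = P(i -> 1):
  [11/12, -7/12] . (a_2, a_3) = 1/12
  [-1/3, 1/2] . (a_2, a_3) = 1/12

Solving yields:
  a_2 = 13/38
  a_3 = 15/38

Starting state is 3, so the absorption probability is a_3 = 15/38.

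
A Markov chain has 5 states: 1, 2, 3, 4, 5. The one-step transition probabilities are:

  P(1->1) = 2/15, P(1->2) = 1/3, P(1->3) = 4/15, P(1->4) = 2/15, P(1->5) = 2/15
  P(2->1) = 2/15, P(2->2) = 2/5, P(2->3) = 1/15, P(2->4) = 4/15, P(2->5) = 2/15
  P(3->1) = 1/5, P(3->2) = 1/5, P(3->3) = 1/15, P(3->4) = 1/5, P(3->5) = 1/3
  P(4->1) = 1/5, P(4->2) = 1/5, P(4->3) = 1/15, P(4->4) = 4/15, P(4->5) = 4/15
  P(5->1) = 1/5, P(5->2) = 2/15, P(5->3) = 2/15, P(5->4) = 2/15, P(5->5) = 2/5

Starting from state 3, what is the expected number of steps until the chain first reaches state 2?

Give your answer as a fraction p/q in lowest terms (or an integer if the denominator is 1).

Let h_i = expected steps to first reach 2 from state i.
Boundary: h_2 = 0.
First-step equations for the other states:
  h_1 = 1 + 2/15*h_1 + 1/3*h_2 + 4/15*h_3 + 2/15*h_4 + 2/15*h_5
  h_3 = 1 + 1/5*h_1 + 1/5*h_2 + 1/15*h_3 + 1/5*h_4 + 1/3*h_5
  h_4 = 1 + 1/5*h_1 + 1/5*h_2 + 1/15*h_3 + 4/15*h_4 + 4/15*h_5
  h_5 = 1 + 1/5*h_1 + 2/15*h_2 + 2/15*h_3 + 2/15*h_4 + 2/5*h_5

Substituting h_2 = 0 and rearranging gives the linear system (I - Q) h = 1:
  [13/15, -4/15, -2/15, -2/15] . (h_1, h_3, h_4, h_5) = 1
  [-1/5, 14/15, -1/5, -1/3] . (h_1, h_3, h_4, h_5) = 1
  [-1/5, -1/15, 11/15, -4/15] . (h_1, h_3, h_4, h_5) = 1
  [-1/5, -2/15, -2/15, 3/5] . (h_1, h_3, h_4, h_5) = 1

Solving yields:
  h_1 = 40335/9581
  h_3 = 3600/737
  h_4 = 46560/9581
  h_5 = 4560/871

Starting state is 3, so the expected hitting time is h_3 = 3600/737.

Answer: 3600/737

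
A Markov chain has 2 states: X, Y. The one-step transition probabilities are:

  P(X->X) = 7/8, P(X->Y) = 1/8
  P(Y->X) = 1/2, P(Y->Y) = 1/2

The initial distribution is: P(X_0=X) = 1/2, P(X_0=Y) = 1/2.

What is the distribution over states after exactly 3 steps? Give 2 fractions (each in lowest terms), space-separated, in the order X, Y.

Answer: 803/1024 221/1024

Derivation:
Propagating the distribution step by step (d_{t+1} = d_t * P):
d_0 = (X=1/2, Y=1/2)
  d_1[X] = 1/2*7/8 + 1/2*1/2 = 11/16
  d_1[Y] = 1/2*1/8 + 1/2*1/2 = 5/16
d_1 = (X=11/16, Y=5/16)
  d_2[X] = 11/16*7/8 + 5/16*1/2 = 97/128
  d_2[Y] = 11/16*1/8 + 5/16*1/2 = 31/128
d_2 = (X=97/128, Y=31/128)
  d_3[X] = 97/128*7/8 + 31/128*1/2 = 803/1024
  d_3[Y] = 97/128*1/8 + 31/128*1/2 = 221/1024
d_3 = (X=803/1024, Y=221/1024)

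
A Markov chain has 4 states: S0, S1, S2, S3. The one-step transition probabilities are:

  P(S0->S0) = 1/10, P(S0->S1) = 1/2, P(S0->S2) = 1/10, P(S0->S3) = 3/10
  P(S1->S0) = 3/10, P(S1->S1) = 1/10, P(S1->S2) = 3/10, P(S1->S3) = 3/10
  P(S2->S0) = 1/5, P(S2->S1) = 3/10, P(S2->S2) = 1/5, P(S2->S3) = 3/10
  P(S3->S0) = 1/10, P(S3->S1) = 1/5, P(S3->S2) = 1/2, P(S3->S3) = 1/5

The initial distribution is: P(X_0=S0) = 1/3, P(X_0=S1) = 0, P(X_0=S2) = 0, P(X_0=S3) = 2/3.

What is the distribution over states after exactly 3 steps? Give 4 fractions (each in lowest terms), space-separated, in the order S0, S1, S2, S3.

Propagating the distribution step by step (d_{t+1} = d_t * P):
d_0 = (S0=1/3, S1=0, S2=0, S3=2/3)
  d_1[S0] = 1/3*1/10 + 0*3/10 + 0*1/5 + 2/3*1/10 = 1/10
  d_1[S1] = 1/3*1/2 + 0*1/10 + 0*3/10 + 2/3*1/5 = 3/10
  d_1[S2] = 1/3*1/10 + 0*3/10 + 0*1/5 + 2/3*1/2 = 11/30
  d_1[S3] = 1/3*3/10 + 0*3/10 + 0*3/10 + 2/3*1/5 = 7/30
d_1 = (S0=1/10, S1=3/10, S2=11/30, S3=7/30)
  d_2[S0] = 1/10*1/10 + 3/10*3/10 + 11/30*1/5 + 7/30*1/10 = 59/300
  d_2[S1] = 1/10*1/2 + 3/10*1/10 + 11/30*3/10 + 7/30*1/5 = 71/300
  d_2[S2] = 1/10*1/10 + 3/10*3/10 + 11/30*1/5 + 7/30*1/2 = 29/100
  d_2[S3] = 1/10*3/10 + 3/10*3/10 + 11/30*3/10 + 7/30*1/5 = 83/300
d_2 = (S0=59/300, S1=71/300, S2=29/100, S3=83/300)
  d_3[S0] = 59/300*1/10 + 71/300*3/10 + 29/100*1/5 + 83/300*1/10 = 529/3000
  d_3[S1] = 59/300*1/2 + 71/300*1/10 + 29/100*3/10 + 83/300*1/5 = 793/3000
  d_3[S2] = 59/300*1/10 + 71/300*3/10 + 29/100*1/5 + 83/300*1/2 = 287/1000
  d_3[S3] = 59/300*3/10 + 71/300*3/10 + 29/100*3/10 + 83/300*1/5 = 817/3000
d_3 = (S0=529/3000, S1=793/3000, S2=287/1000, S3=817/3000)

Answer: 529/3000 793/3000 287/1000 817/3000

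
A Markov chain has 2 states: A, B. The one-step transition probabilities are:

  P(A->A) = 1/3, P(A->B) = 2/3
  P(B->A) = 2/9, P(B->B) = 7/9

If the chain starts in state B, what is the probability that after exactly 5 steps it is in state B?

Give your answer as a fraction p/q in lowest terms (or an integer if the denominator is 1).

Computing P^5 by repeated multiplication:
P^1 =
  A: [1/3, 2/3]
  B: [2/9, 7/9]
P^2 =
  A: [7/27, 20/27]
  B: [20/81, 61/81]
P^3 =
  A: [61/243, 182/243]
  B: [182/729, 547/729]
P^4 =
  A: [547/2187, 1640/2187]
  B: [1640/6561, 4921/6561]
P^5 =
  A: [4921/19683, 14762/19683]
  B: [14762/59049, 44287/59049]

(P^5)[B -> B] = 44287/59049

Answer: 44287/59049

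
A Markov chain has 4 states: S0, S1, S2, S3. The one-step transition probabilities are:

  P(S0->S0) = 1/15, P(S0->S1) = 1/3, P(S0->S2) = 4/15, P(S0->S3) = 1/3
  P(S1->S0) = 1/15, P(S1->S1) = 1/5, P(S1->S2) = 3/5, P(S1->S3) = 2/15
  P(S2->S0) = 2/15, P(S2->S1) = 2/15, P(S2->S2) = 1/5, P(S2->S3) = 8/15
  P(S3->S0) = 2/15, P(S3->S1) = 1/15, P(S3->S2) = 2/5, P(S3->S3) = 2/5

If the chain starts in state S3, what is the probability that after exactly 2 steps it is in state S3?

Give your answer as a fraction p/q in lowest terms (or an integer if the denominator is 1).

Computing P^2 by repeated multiplication:
P^1 =
  S0: [1/15, 1/3, 4/15, 1/3]
  S1: [1/15, 1/5, 3/5, 2/15]
  S2: [2/15, 2/15, 1/5, 8/15]
  S3: [2/15, 1/15, 2/5, 2/5]
P^2 =
  S0: [8/75, 11/75, 91/225, 77/225]
  S1: [26/225, 34/225, 14/45, 19/45]
  S2: [26/225, 2/15, 83/225, 86/225]
  S3: [3/25, 31/225, 71/225, 32/75]

(P^2)[S3 -> S3] = 32/75

Answer: 32/75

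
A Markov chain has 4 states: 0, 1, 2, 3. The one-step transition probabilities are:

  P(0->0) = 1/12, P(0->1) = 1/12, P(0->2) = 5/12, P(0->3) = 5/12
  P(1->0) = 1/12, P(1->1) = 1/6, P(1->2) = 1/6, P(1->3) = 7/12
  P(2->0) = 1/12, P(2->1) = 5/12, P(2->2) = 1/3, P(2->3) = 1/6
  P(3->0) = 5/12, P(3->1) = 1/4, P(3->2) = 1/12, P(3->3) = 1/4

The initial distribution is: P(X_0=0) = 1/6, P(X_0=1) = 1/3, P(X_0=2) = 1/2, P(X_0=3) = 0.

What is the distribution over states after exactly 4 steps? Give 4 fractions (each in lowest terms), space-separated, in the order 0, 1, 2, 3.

Propagating the distribution step by step (d_{t+1} = d_t * P):
d_0 = (0=1/6, 1=1/3, 2=1/2, 3=0)
  d_1[0] = 1/6*1/12 + 1/3*1/12 + 1/2*1/12 + 0*5/12 = 1/12
  d_1[1] = 1/6*1/12 + 1/3*1/6 + 1/2*5/12 + 0*1/4 = 5/18
  d_1[2] = 1/6*5/12 + 1/3*1/6 + 1/2*1/3 + 0*1/12 = 7/24
  d_1[3] = 1/6*5/12 + 1/3*7/12 + 1/2*1/6 + 0*1/4 = 25/72
d_1 = (0=1/12, 1=5/18, 2=7/24, 3=25/72)
  d_2[0] = 1/12*1/12 + 5/18*1/12 + 7/24*1/12 + 25/72*5/12 = 43/216
  d_2[1] = 1/12*1/12 + 5/18*1/6 + 7/24*5/12 + 25/72*1/4 = 113/432
  d_2[2] = 1/12*5/12 + 5/18*1/6 + 7/24*1/3 + 25/72*1/12 = 179/864
  d_2[3] = 1/12*5/12 + 5/18*7/12 + 7/24*1/6 + 25/72*1/4 = 287/864
d_2 = (0=43/216, 1=113/432, 2=179/864, 3=287/864)
  d_3[0] = 43/216*1/12 + 113/432*1/12 + 179/864*1/12 + 287/864*5/12 = 503/2592
  d_3[1] = 43/216*1/12 + 113/432*1/6 + 179/864*5/12 + 287/864*1/4 = 595/2592
  d_3[2] = 43/216*5/12 + 113/432*1/6 + 179/864*1/3 + 287/864*1/12 = 2315/10368
  d_3[3] = 43/216*5/12 + 113/432*7/12 + 179/864*1/6 + 287/864*1/4 = 3661/10368
d_3 = (0=503/2592, 1=595/2592, 2=2315/10368, 3=3661/10368)
  d_4[0] = 503/2592*1/12 + 595/2592*1/12 + 2315/10368*1/12 + 3661/10368*5/12 = 6253/31104
  d_4[1] = 503/2592*1/12 + 595/2592*1/6 + 2315/10368*5/12 + 3661/10368*1/4 = 14665/62208
  d_4[2] = 503/2592*5/12 + 595/2592*1/6 + 2315/10368*1/3 + 3661/10368*1/12 = 9247/41472
  d_4[3] = 503/2592*5/12 + 595/2592*7/12 + 2315/10368*1/6 + 3661/10368*1/4 = 14111/41472
d_4 = (0=6253/31104, 1=14665/62208, 2=9247/41472, 3=14111/41472)

Answer: 6253/31104 14665/62208 9247/41472 14111/41472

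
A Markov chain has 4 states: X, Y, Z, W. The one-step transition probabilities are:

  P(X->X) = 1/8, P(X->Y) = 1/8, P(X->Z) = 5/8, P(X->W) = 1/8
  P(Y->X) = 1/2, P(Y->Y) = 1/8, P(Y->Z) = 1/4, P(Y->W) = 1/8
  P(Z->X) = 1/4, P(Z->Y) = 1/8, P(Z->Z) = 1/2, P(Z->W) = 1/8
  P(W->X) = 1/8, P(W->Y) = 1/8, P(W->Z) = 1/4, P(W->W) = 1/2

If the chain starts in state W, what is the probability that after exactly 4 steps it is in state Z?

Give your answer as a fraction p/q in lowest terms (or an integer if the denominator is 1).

Computing P^4 by repeated multiplication:
P^1 =
  X: [1/8, 1/8, 5/8, 1/8]
  Y: [1/2, 1/8, 1/4, 1/8]
  Z: [1/4, 1/8, 1/2, 1/8]
  W: [1/8, 1/8, 1/4, 1/2]
P^2 =
  X: [1/4, 1/8, 29/64, 11/64]
  Y: [13/64, 1/8, 1/2, 11/64]
  Z: [15/64, 1/8, 15/32, 11/64]
  W: [13/64, 1/8, 23/64, 5/16]
P^3 =
  X: [117/512, 1/8, 117/256, 97/512]
  Y: [15/64, 1/8, 231/512, 97/512]
  Z: [59/256, 1/8, 233/512, 97/512]
  W: [111/512, 1/8, 213/512, 31/128]
P^4 =
  X: [469/2048, 1/8, 1843/4096, 803/4096]
  Y: [935/4096, 1/8, 923/2048, 803/4096]
  Z: [937/4096, 1/8, 461/1024, 803/4096]
  W: [917/4096, 1/8, 1783/4096, 221/1024]

(P^4)[W -> Z] = 1783/4096

Answer: 1783/4096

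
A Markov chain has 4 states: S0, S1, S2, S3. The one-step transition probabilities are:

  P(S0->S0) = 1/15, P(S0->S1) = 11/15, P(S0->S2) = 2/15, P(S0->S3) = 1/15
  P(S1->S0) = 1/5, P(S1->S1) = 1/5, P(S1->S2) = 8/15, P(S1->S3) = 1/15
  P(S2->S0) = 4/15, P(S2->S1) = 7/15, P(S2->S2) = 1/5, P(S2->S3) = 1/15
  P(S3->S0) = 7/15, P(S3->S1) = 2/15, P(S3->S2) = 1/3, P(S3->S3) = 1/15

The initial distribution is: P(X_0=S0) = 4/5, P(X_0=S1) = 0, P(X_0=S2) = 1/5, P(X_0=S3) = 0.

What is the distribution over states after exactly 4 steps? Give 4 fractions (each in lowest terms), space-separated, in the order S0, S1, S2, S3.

Propagating the distribution step by step (d_{t+1} = d_t * P):
d_0 = (S0=4/5, S1=0, S2=1/5, S3=0)
  d_1[S0] = 4/5*1/15 + 0*1/5 + 1/5*4/15 + 0*7/15 = 8/75
  d_1[S1] = 4/5*11/15 + 0*1/5 + 1/5*7/15 + 0*2/15 = 17/25
  d_1[S2] = 4/5*2/15 + 0*8/15 + 1/5*1/5 + 0*1/3 = 11/75
  d_1[S3] = 4/5*1/15 + 0*1/15 + 1/5*1/15 + 0*1/15 = 1/15
d_1 = (S0=8/75, S1=17/25, S2=11/75, S3=1/15)
  d_2[S0] = 8/75*1/15 + 17/25*1/5 + 11/75*4/15 + 1/15*7/15 = 16/75
  d_2[S1] = 8/75*11/15 + 17/25*1/5 + 11/75*7/15 + 1/15*2/15 = 328/1125
  d_2[S2] = 8/75*2/15 + 17/25*8/15 + 11/75*1/5 + 1/15*1/3 = 482/1125
  d_2[S3] = 8/75*1/15 + 17/25*1/15 + 11/75*1/15 + 1/15*1/15 = 1/15
d_2 = (S0=16/75, S1=328/1125, S2=482/1125, S3=1/15)
  d_3[S0] = 16/75*1/15 + 328/1125*1/5 + 482/1125*4/15 + 1/15*7/15 = 3677/16875
  d_3[S1] = 16/75*11/15 + 328/1125*1/5 + 482/1125*7/15 + 1/15*2/15 = 7148/16875
  d_3[S2] = 16/75*2/15 + 328/1125*8/15 + 482/1125*1/5 + 1/15*1/3 = 197/675
  d_3[S3] = 16/75*1/15 + 328/1125*1/15 + 482/1125*1/15 + 1/15*1/15 = 1/15
d_3 = (S0=3677/16875, S1=7148/16875, S2=197/675, S3=1/15)
  d_4[S0] = 3677/16875*1/15 + 7148/16875*1/5 + 197/675*4/15 + 1/15*7/15 = 52696/253125
  d_4[S1] = 3677/16875*11/15 + 7148/16875*1/5 + 197/675*7/15 + 1/15*2/15 = 32872/84375
  d_4[S2] = 3677/16875*2/15 + 7148/16875*8/15 + 197/675*1/5 + 1/15*1/3 = 84938/253125
  d_4[S3] = 3677/16875*1/15 + 7148/16875*1/15 + 197/675*1/15 + 1/15*1/15 = 1/15
d_4 = (S0=52696/253125, S1=32872/84375, S2=84938/253125, S3=1/15)

Answer: 52696/253125 32872/84375 84938/253125 1/15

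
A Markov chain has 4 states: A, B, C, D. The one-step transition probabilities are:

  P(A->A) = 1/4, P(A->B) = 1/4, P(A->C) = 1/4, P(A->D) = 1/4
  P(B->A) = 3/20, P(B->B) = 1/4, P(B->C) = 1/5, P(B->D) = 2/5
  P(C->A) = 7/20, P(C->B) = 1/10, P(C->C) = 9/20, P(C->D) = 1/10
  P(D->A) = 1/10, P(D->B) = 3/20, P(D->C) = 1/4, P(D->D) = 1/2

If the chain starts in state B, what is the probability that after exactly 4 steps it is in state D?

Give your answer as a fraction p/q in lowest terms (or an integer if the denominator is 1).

Computing P^4 by repeated multiplication:
P^1 =
  A: [1/4, 1/4, 1/4, 1/4]
  B: [3/20, 1/4, 1/5, 2/5]
  C: [7/20, 1/10, 9/20, 1/10]
  D: [1/10, 3/20, 1/4, 1/2]
P^2 =
  A: [17/80, 3/16, 23/80, 5/16]
  B: [37/200, 9/50, 111/400, 143/400]
  C: [27/100, 69/400, 67/200, 89/400]
  D: [37/200, 13/80, 117/400, 9/25]
P^3 =
  A: [341/1600, 281/1600, 477/1600, 501/1600]
  B: [1649/8000, 1381/8000, 593/2000, 1299/4000]
  C: [1863/8000, 71/400, 2467/8000, 9/32]
  D: [209/1000, 1361/8000, 2403/8000, 641/2000]
P^4 =
  A: [6889/32000, 5567/32000, 9627/32000, 9917/32000]
  B: [8547/40000, 3461/20000, 48107/160000, 50017/160000]
  C: [2209/10000, 28099/160000, 757/2500, 48109/160000]
  D: [4299/20000, 27663/160000, 48251/160000, 24847/80000]

(P^4)[B -> D] = 50017/160000

Answer: 50017/160000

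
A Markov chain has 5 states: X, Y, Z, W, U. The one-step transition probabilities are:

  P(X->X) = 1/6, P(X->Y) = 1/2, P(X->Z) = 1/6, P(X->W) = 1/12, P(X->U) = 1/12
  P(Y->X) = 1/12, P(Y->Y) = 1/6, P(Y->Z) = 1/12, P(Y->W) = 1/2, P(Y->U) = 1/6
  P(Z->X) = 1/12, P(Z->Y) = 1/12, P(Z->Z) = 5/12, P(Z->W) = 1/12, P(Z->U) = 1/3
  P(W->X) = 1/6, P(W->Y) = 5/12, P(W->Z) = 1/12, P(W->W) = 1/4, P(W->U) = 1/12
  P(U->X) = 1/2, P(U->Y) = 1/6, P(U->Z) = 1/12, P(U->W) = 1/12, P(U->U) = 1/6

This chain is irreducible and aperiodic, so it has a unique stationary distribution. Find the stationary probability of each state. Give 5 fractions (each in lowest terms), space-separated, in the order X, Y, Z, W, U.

The stationary distribution satisfies pi = pi * P, i.e.:
  pi_X = 1/6*pi_X + 1/12*pi_Y + 1/12*pi_Z + 1/6*pi_W + 1/2*pi_U
  pi_Y = 1/2*pi_X + 1/6*pi_Y + 1/12*pi_Z + 5/12*pi_W + 1/6*pi_U
  pi_Z = 1/6*pi_X + 1/12*pi_Y + 5/12*pi_Z + 1/12*pi_W + 1/12*pi_U
  pi_W = 1/12*pi_X + 1/2*pi_Y + 1/12*pi_Z + 1/4*pi_W + 1/12*pi_U
  pi_U = 1/12*pi_X + 1/6*pi_Y + 1/3*pi_Z + 1/12*pi_W + 1/6*pi_U
with normalization: pi_X + pi_Y + pi_Z + pi_W + pi_U = 1.

Using the first 4 balance equations plus normalization, the linear system A*pi = b is:
  [-5/6, 1/12, 1/12, 1/6, 1/2] . pi = 0
  [1/2, -5/6, 1/12, 5/12, 1/6] . pi = 0
  [1/6, 1/12, -7/12, 1/12, 1/12] . pi = 0
  [1/12, 1/2, 1/12, -3/4, 1/12] . pi = 0
  [1, 1, 1, 1, 1] . pi = 1

Solving yields:
  pi_X = 423/2305
  pi_Y = 887/3227
  pi_Z = 341/2305
  pi_W = 3831/16135
  pi_U = 2521/16135

Verification (pi * P):
  423/2305*1/6 + 887/3227*1/12 + 341/2305*1/12 + 3831/16135*1/6 + 2521/16135*1/2 = 423/2305 = pi_X  (ok)
  423/2305*1/2 + 887/3227*1/6 + 341/2305*1/12 + 3831/16135*5/12 + 2521/16135*1/6 = 887/3227 = pi_Y  (ok)
  423/2305*1/6 + 887/3227*1/12 + 341/2305*5/12 + 3831/16135*1/12 + 2521/16135*1/12 = 341/2305 = pi_Z  (ok)
  423/2305*1/12 + 887/3227*1/2 + 341/2305*1/12 + 3831/16135*1/4 + 2521/16135*1/12 = 3831/16135 = pi_W  (ok)
  423/2305*1/12 + 887/3227*1/6 + 341/2305*1/3 + 3831/16135*1/12 + 2521/16135*1/6 = 2521/16135 = pi_U  (ok)

Answer: 423/2305 887/3227 341/2305 3831/16135 2521/16135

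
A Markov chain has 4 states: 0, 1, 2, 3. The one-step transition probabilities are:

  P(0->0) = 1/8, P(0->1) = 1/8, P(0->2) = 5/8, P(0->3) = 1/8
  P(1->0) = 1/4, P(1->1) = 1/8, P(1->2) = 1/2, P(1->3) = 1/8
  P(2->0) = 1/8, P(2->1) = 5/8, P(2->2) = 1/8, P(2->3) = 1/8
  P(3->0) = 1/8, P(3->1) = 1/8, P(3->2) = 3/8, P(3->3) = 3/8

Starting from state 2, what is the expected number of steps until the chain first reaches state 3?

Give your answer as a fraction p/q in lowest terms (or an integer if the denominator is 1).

Let h_i = expected steps to first reach 3 from state i.
Boundary: h_3 = 0.
First-step equations for the other states:
  h_0 = 1 + 1/8*h_0 + 1/8*h_1 + 5/8*h_2 + 1/8*h_3
  h_1 = 1 + 1/4*h_0 + 1/8*h_1 + 1/2*h_2 + 1/8*h_3
  h_2 = 1 + 1/8*h_0 + 5/8*h_1 + 1/8*h_2 + 1/8*h_3

Substituting h_3 = 0 and rearranging gives the linear system (I - Q) h = 1:
  [7/8, -1/8, -5/8] . (h_0, h_1, h_2) = 1
  [-1/4, 7/8, -1/2] . (h_0, h_1, h_2) = 1
  [-1/8, -5/8, 7/8] . (h_0, h_1, h_2) = 1

Solving yields:
  h_0 = 8
  h_1 = 8
  h_2 = 8

Starting state is 2, so the expected hitting time is h_2 = 8.

Answer: 8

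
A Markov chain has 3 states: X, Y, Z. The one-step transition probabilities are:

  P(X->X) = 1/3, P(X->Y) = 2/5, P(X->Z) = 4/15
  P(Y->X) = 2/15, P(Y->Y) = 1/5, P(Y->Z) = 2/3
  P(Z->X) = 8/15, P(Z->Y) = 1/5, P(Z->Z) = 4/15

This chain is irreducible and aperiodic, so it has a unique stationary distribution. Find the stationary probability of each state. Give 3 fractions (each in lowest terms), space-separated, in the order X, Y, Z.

The stationary distribution satisfies pi = pi * P, i.e.:
  pi_X = 1/3*pi_X + 2/15*pi_Y + 8/15*pi_Z
  pi_Y = 2/5*pi_X + 1/5*pi_Y + 1/5*pi_Z
  pi_Z = 4/15*pi_X + 2/3*pi_Y + 4/15*pi_Z
with normalization: pi_X + pi_Y + pi_Z = 1.

Using the first 2 balance equations plus normalization, the linear system A*pi = b is:
  [-2/3, 2/15, 8/15] . pi = 0
  [2/5, -4/5, 1/5] . pi = 0
  [1, 1, 1] . pi = 1

Solving yields:
  pi_X = 17/48
  pi_Y = 13/48
  pi_Z = 3/8

Verification (pi * P):
  17/48*1/3 + 13/48*2/15 + 3/8*8/15 = 17/48 = pi_X  (ok)
  17/48*2/5 + 13/48*1/5 + 3/8*1/5 = 13/48 = pi_Y  (ok)
  17/48*4/15 + 13/48*2/3 + 3/8*4/15 = 3/8 = pi_Z  (ok)

Answer: 17/48 13/48 3/8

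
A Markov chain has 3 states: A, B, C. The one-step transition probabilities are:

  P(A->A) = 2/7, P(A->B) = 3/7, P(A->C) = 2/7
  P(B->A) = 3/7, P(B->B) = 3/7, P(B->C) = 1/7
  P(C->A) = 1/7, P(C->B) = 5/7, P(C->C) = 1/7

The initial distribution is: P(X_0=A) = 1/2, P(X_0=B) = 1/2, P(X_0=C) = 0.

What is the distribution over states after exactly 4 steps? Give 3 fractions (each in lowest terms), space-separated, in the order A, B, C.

Propagating the distribution step by step (d_{t+1} = d_t * P):
d_0 = (A=1/2, B=1/2, C=0)
  d_1[A] = 1/2*2/7 + 1/2*3/7 + 0*1/7 = 5/14
  d_1[B] = 1/2*3/7 + 1/2*3/7 + 0*5/7 = 3/7
  d_1[C] = 1/2*2/7 + 1/2*1/7 + 0*1/7 = 3/14
d_1 = (A=5/14, B=3/7, C=3/14)
  d_2[A] = 5/14*2/7 + 3/7*3/7 + 3/14*1/7 = 31/98
  d_2[B] = 5/14*3/7 + 3/7*3/7 + 3/14*5/7 = 24/49
  d_2[C] = 5/14*2/7 + 3/7*1/7 + 3/14*1/7 = 19/98
d_2 = (A=31/98, B=24/49, C=19/98)
  d_3[A] = 31/98*2/7 + 24/49*3/7 + 19/98*1/7 = 225/686
  d_3[B] = 31/98*3/7 + 24/49*3/7 + 19/98*5/7 = 166/343
  d_3[C] = 31/98*2/7 + 24/49*1/7 + 19/98*1/7 = 129/686
d_3 = (A=225/686, B=166/343, C=129/686)
  d_4[A] = 225/686*2/7 + 166/343*3/7 + 129/686*1/7 = 225/686
  d_4[B] = 225/686*3/7 + 166/343*3/7 + 129/686*5/7 = 1158/2401
  d_4[C] = 225/686*2/7 + 166/343*1/7 + 129/686*1/7 = 911/4802
d_4 = (A=225/686, B=1158/2401, C=911/4802)

Answer: 225/686 1158/2401 911/4802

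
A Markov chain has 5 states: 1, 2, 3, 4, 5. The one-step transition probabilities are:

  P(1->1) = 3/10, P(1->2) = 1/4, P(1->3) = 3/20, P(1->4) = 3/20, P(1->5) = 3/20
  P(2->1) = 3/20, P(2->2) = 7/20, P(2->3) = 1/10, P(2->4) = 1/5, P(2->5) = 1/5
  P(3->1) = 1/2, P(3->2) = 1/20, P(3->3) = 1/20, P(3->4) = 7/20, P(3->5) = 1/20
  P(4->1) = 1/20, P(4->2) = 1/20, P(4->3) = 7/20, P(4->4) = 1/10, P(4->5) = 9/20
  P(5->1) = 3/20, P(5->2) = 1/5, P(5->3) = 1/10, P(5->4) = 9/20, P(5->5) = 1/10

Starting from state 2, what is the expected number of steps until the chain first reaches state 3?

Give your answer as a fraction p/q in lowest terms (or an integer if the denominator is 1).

Answer: 2870/471

Derivation:
Let h_i = expected steps to first reach 3 from state i.
Boundary: h_3 = 0.
First-step equations for the other states:
  h_1 = 1 + 3/10*h_1 + 1/4*h_2 + 3/20*h_3 + 3/20*h_4 + 3/20*h_5
  h_2 = 1 + 3/20*h_1 + 7/20*h_2 + 1/10*h_3 + 1/5*h_4 + 1/5*h_5
  h_4 = 1 + 1/20*h_1 + 1/20*h_2 + 7/20*h_3 + 1/10*h_4 + 9/20*h_5
  h_5 = 1 + 3/20*h_1 + 1/5*h_2 + 1/10*h_3 + 9/20*h_4 + 1/10*h_5

Substituting h_3 = 0 and rearranging gives the linear system (I - Q) h = 1:
  [7/10, -1/4, -3/20, -3/20] . (h_1, h_2, h_4, h_5) = 1
  [-3/20, 13/20, -1/5, -1/5] . (h_1, h_2, h_4, h_5) = 1
  [-1/20, -1/20, 9/10, -9/20] . (h_1, h_2, h_4, h_5) = 1
  [-3/20, -1/5, -9/20, 9/10] . (h_1, h_2, h_4, h_5) = 1

Solving yields:
  h_1 = 2750/471
  h_2 = 2870/471
  h_4 = 59230/12717
  h_5 = 73340/12717

Starting state is 2, so the expected hitting time is h_2 = 2870/471.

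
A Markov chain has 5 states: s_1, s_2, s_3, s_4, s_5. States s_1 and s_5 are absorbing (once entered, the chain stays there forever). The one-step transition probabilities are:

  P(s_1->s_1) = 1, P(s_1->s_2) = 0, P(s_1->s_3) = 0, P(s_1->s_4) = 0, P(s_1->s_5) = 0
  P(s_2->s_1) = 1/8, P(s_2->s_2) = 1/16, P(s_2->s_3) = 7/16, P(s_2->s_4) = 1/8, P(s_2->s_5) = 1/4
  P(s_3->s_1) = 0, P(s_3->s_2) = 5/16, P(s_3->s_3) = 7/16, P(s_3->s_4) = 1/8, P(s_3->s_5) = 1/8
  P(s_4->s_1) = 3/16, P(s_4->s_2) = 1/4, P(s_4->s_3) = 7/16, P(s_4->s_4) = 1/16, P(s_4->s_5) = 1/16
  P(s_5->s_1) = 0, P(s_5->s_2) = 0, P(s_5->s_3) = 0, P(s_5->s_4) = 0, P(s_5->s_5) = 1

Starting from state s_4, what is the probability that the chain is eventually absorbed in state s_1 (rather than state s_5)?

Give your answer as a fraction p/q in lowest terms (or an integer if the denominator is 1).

Let a_i = P(absorbed in s_1 | start in state i).
Boundary conditions: a_s_1 = 1, a_s_5 = 0.
For each transient state i, a_i = sum_j P(i->j) * a_j:
  a_s_2 = 1/8*a_s_1 + 1/16*a_s_2 + 7/16*a_s_3 + 1/8*a_s_4 + 1/4*a_s_5
  a_s_3 = 0*a_s_1 + 5/16*a_s_2 + 7/16*a_s_3 + 1/8*a_s_4 + 1/8*a_s_5
  a_s_4 = 3/16*a_s_1 + 1/4*a_s_2 + 7/16*a_s_3 + 1/16*a_s_4 + 1/16*a_s_5

Substituting a_s_1 = 1 and a_s_5 = 0, rearrange to (I - Q) a = r where r[i] = P(i -> s_1):
  [15/16, -7/16, -1/8] . (a_s_2, a_s_3, a_s_4) = 1/8
  [-5/16, 9/16, -1/8] . (a_s_2, a_s_3, a_s_4) = 0
  [-1/4, -7/16, 15/16] . (a_s_2, a_s_3, a_s_4) = 3/16

Solving yields:
  a_s_2 = 13/42
  a_s_3 = 11/42
  a_s_4 = 17/42

Starting state is s_4, so the absorption probability is a_s_4 = 17/42.

Answer: 17/42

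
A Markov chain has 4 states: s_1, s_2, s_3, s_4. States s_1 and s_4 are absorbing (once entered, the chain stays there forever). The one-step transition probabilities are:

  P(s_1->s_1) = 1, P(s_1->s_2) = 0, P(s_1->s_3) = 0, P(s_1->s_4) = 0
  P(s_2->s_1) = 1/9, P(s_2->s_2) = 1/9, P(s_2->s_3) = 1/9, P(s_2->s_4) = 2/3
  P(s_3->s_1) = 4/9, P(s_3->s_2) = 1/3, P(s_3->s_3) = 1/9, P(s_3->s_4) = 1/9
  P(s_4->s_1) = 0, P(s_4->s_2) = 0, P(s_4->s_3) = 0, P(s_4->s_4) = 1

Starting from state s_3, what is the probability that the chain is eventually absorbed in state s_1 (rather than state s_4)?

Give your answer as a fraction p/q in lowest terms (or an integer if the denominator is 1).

Answer: 35/61

Derivation:
Let a_i = P(absorbed in s_1 | start in state i).
Boundary conditions: a_s_1 = 1, a_s_4 = 0.
For each transient state i, a_i = sum_j P(i->j) * a_j:
  a_s_2 = 1/9*a_s_1 + 1/9*a_s_2 + 1/9*a_s_3 + 2/3*a_s_4
  a_s_3 = 4/9*a_s_1 + 1/3*a_s_2 + 1/9*a_s_3 + 1/9*a_s_4

Substituting a_s_1 = 1 and a_s_4 = 0, rearrange to (I - Q) a = r where r[i] = P(i -> s_1):
  [8/9, -1/9] . (a_s_2, a_s_3) = 1/9
  [-1/3, 8/9] . (a_s_2, a_s_3) = 4/9

Solving yields:
  a_s_2 = 12/61
  a_s_3 = 35/61

Starting state is s_3, so the absorption probability is a_s_3 = 35/61.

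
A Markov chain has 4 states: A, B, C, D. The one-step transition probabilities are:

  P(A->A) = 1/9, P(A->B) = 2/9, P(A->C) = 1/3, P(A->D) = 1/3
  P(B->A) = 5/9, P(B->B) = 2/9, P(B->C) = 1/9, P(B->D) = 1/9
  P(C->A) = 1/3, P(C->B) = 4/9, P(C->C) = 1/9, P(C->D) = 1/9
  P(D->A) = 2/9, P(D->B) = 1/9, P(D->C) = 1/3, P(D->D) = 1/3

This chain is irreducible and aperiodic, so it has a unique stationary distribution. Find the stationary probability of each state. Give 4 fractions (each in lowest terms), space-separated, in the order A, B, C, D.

Answer: 30/101 25/101 23/101 23/101

Derivation:
The stationary distribution satisfies pi = pi * P, i.e.:
  pi_A = 1/9*pi_A + 5/9*pi_B + 1/3*pi_C + 2/9*pi_D
  pi_B = 2/9*pi_A + 2/9*pi_B + 4/9*pi_C + 1/9*pi_D
  pi_C = 1/3*pi_A + 1/9*pi_B + 1/9*pi_C + 1/3*pi_D
  pi_D = 1/3*pi_A + 1/9*pi_B + 1/9*pi_C + 1/3*pi_D
with normalization: pi_A + pi_B + pi_C + pi_D = 1.

Using the first 3 balance equations plus normalization, the linear system A*pi = b is:
  [-8/9, 5/9, 1/3, 2/9] . pi = 0
  [2/9, -7/9, 4/9, 1/9] . pi = 0
  [1/3, 1/9, -8/9, 1/3] . pi = 0
  [1, 1, 1, 1] . pi = 1

Solving yields:
  pi_A = 30/101
  pi_B = 25/101
  pi_C = 23/101
  pi_D = 23/101

Verification (pi * P):
  30/101*1/9 + 25/101*5/9 + 23/101*1/3 + 23/101*2/9 = 30/101 = pi_A  (ok)
  30/101*2/9 + 25/101*2/9 + 23/101*4/9 + 23/101*1/9 = 25/101 = pi_B  (ok)
  30/101*1/3 + 25/101*1/9 + 23/101*1/9 + 23/101*1/3 = 23/101 = pi_C  (ok)
  30/101*1/3 + 25/101*1/9 + 23/101*1/9 + 23/101*1/3 = 23/101 = pi_D  (ok)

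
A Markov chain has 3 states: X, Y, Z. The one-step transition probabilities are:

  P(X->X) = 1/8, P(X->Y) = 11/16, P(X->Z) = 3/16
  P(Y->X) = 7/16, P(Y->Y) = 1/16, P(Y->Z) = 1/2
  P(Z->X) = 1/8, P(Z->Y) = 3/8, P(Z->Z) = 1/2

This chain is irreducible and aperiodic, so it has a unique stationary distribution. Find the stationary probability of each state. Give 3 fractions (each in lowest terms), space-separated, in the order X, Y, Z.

Answer: 72/311 106/311 133/311

Derivation:
The stationary distribution satisfies pi = pi * P, i.e.:
  pi_X = 1/8*pi_X + 7/16*pi_Y + 1/8*pi_Z
  pi_Y = 11/16*pi_X + 1/16*pi_Y + 3/8*pi_Z
  pi_Z = 3/16*pi_X + 1/2*pi_Y + 1/2*pi_Z
with normalization: pi_X + pi_Y + pi_Z = 1.

Using the first 2 balance equations plus normalization, the linear system A*pi = b is:
  [-7/8, 7/16, 1/8] . pi = 0
  [11/16, -15/16, 3/8] . pi = 0
  [1, 1, 1] . pi = 1

Solving yields:
  pi_X = 72/311
  pi_Y = 106/311
  pi_Z = 133/311

Verification (pi * P):
  72/311*1/8 + 106/311*7/16 + 133/311*1/8 = 72/311 = pi_X  (ok)
  72/311*11/16 + 106/311*1/16 + 133/311*3/8 = 106/311 = pi_Y  (ok)
  72/311*3/16 + 106/311*1/2 + 133/311*1/2 = 133/311 = pi_Z  (ok)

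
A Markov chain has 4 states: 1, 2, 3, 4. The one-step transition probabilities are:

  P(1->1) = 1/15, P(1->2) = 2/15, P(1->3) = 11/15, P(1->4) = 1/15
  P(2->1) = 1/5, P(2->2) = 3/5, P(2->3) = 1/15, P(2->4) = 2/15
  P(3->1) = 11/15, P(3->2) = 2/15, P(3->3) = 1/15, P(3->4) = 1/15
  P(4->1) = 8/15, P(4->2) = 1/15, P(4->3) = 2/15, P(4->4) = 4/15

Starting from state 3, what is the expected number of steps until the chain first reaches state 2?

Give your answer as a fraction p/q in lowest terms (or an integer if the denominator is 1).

Let h_i = expected steps to first reach 2 from state i.
Boundary: h_2 = 0.
First-step equations for the other states:
  h_1 = 1 + 1/15*h_1 + 2/15*h_2 + 11/15*h_3 + 1/15*h_4
  h_3 = 1 + 11/15*h_1 + 2/15*h_2 + 1/15*h_3 + 1/15*h_4
  h_4 = 1 + 8/15*h_1 + 1/15*h_2 + 2/15*h_3 + 4/15*h_4

Substituting h_2 = 0 and rearranging gives the linear system (I - Q) h = 1:
  [14/15, -11/15, -1/15] . (h_1, h_3, h_4) = 1
  [-11/15, 14/15, -1/15] . (h_1, h_3, h_4) = 1
  [-8/15, -2/15, 11/15] . (h_1, h_3, h_4) = 1

Solving yields:
  h_1 = 180/23
  h_3 = 180/23
  h_4 = 195/23

Starting state is 3, so the expected hitting time is h_3 = 180/23.

Answer: 180/23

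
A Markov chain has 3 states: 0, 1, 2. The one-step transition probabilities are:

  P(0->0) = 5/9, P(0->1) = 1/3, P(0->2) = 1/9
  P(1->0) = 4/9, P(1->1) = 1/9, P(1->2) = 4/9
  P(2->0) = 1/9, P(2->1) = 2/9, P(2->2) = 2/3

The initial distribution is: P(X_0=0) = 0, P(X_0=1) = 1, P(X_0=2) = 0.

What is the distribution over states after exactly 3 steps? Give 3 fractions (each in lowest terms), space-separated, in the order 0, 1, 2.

Propagating the distribution step by step (d_{t+1} = d_t * P):
d_0 = (0=0, 1=1, 2=0)
  d_1[0] = 0*5/9 + 1*4/9 + 0*1/9 = 4/9
  d_1[1] = 0*1/3 + 1*1/9 + 0*2/9 = 1/9
  d_1[2] = 0*1/9 + 1*4/9 + 0*2/3 = 4/9
d_1 = (0=4/9, 1=1/9, 2=4/9)
  d_2[0] = 4/9*5/9 + 1/9*4/9 + 4/9*1/9 = 28/81
  d_2[1] = 4/9*1/3 + 1/9*1/9 + 4/9*2/9 = 7/27
  d_2[2] = 4/9*1/9 + 1/9*4/9 + 4/9*2/3 = 32/81
d_2 = (0=28/81, 1=7/27, 2=32/81)
  d_3[0] = 28/81*5/9 + 7/27*4/9 + 32/81*1/9 = 256/729
  d_3[1] = 28/81*1/3 + 7/27*1/9 + 32/81*2/9 = 169/729
  d_3[2] = 28/81*1/9 + 7/27*4/9 + 32/81*2/3 = 304/729
d_3 = (0=256/729, 1=169/729, 2=304/729)

Answer: 256/729 169/729 304/729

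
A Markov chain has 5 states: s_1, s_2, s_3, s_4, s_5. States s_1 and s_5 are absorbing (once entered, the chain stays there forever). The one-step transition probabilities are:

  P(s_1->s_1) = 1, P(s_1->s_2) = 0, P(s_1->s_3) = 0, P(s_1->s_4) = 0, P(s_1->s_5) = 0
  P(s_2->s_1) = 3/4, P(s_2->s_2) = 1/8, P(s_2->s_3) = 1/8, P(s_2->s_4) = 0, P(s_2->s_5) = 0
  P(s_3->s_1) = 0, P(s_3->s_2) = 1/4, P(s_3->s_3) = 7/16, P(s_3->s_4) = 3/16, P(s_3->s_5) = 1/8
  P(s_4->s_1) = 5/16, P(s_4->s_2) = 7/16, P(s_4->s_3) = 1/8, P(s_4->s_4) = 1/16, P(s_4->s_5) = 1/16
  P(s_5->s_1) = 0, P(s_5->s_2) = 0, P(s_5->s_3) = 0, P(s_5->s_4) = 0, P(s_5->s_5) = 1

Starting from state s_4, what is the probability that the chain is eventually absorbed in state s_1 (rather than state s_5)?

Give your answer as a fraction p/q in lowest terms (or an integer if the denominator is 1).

Answer: 721/822

Derivation:
Let a_i = P(absorbed in s_1 | start in state i).
Boundary conditions: a_s_1 = 1, a_s_5 = 0.
For each transient state i, a_i = sum_j P(i->j) * a_j:
  a_s_2 = 3/4*a_s_1 + 1/8*a_s_2 + 1/8*a_s_3 + 0*a_s_4 + 0*a_s_5
  a_s_3 = 0*a_s_1 + 1/4*a_s_2 + 7/16*a_s_3 + 3/16*a_s_4 + 1/8*a_s_5
  a_s_4 = 5/16*a_s_1 + 7/16*a_s_2 + 1/8*a_s_3 + 1/16*a_s_4 + 1/16*a_s_5

Substituting a_s_1 = 1 and a_s_5 = 0, rearrange to (I - Q) a = r where r[i] = P(i -> s_1):
  [7/8, -1/8, 0] . (a_s_2, a_s_3, a_s_4) = 3/4
  [-1/4, 9/16, -3/16] . (a_s_2, a_s_3, a_s_4) = 0
  [-7/16, -1/8, 15/16] . (a_s_2, a_s_3, a_s_4) = 5/16

Solving yields:
  a_s_2 = 263/274
  a_s_3 = 197/274
  a_s_4 = 721/822

Starting state is s_4, so the absorption probability is a_s_4 = 721/822.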